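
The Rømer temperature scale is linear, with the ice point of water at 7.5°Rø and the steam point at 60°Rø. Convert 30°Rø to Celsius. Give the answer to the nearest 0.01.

42.86°C

Linear interpolation between the fixed points: C = (30 - 7.5) × 100 / (60 - 7.5) = 42.8571°C.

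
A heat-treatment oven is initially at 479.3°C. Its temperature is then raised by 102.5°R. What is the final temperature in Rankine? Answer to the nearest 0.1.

The 102.5°R change is an interval, so only the factor 5/9 applies: +102.5 × 5/9 = +56.9444°C.
Final Celsius temperature: 479.3000 + 56.9444 = 536.2444°C.
In Rankine: 536.2444 × 1.8 + 491.67 = 1456.9°R.

1456.9°R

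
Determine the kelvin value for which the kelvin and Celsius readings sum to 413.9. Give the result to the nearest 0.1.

343.5 K

Let K be the kelvin reading. The Celsius reading is C = 1·K - 273.15.
Require K + C = 413.9: (2)·K - 273.15 = 413.9.
K = (413.9 + 273.15) / (2) = 343.5.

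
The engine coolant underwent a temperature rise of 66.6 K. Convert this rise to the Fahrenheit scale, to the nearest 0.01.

An interval of 1 K corresponds to 1.8°F.
66.6 × 1.8 = 119.88.

119.88°F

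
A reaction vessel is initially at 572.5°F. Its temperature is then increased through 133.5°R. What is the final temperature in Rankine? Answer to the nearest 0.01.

1165.67°R

Initial temperature in Celsius: (572.5 - 32) × 5/9 = 300.2778°C.
The 133.5°R change is an interval, so only the factor 5/9 applies: +133.5 × 5/9 = +74.1667°C.
Final Celsius temperature: 300.2778 + 74.1667 = 374.4444°C.
In Rankine: 374.4444 × 1.8 + 491.67 = 1165.67°R.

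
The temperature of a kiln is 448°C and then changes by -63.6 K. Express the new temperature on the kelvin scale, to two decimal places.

The 63.6 K change is an interval; Kelvin and Celsius degrees are the same size, so ΔC = -63.6°C.
Final Celsius temperature: 448.0000 - 63.6000 = 384.4000°C.
In kelvin: 384.4000 + 273.15 = 657.55 K.

657.55 K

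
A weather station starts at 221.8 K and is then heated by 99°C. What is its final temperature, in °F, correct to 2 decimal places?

Initial temperature in Celsius: 221.8 - 273.15 = -51.3500°C.
Final Celsius temperature: -51.3500 + 99.0000 = 47.6500°C.
In Fahrenheit: 47.6500 × 1.8 + 32 = 117.77°F.

117.77°F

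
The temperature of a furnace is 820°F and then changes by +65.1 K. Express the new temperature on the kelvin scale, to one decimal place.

Initial temperature in Celsius: (820 - 32) × 5/9 = 437.7778°C.
The 65.1 K change is an interval; Kelvin and Celsius degrees are the same size, so ΔC = +65.1°C.
Final Celsius temperature: 437.7778 + 65.1000 = 502.8778°C.
In kelvin: 502.8778 + 273.15 = 776.0 K.

776.0 K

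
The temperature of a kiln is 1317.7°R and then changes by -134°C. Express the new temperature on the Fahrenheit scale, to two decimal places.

Initial temperature in Celsius: (1317.7 - 491.67) × 5/9 = 458.9056°C.
Final Celsius temperature: 458.9056 - 134.0000 = 324.9056°C.
In Fahrenheit: 324.9056 × 1.8 + 32 = 616.83°F.

616.83°F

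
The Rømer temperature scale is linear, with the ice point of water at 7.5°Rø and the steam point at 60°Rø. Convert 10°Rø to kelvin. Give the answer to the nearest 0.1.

Linear interpolation between the fixed points: C = (10 - 7.5) × 100 / (60 - 7.5) = 4.7619°C.
Then 4.7619 + 273.15 = 277.9 K.

277.9 K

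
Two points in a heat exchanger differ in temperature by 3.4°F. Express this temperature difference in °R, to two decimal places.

Fahrenheit and Rankine degrees are the same size, so the interval is unchanged: 3.40.

3.40°R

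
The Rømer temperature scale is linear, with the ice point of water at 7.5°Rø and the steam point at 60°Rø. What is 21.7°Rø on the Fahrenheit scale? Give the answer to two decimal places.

Linear interpolation between the fixed points: C = (21.7 - 7.5) × 100 / (60 - 7.5) = 27.0476°C.
Then 27.0476 × 1.8 + 32 = 80.69°F.

80.69°F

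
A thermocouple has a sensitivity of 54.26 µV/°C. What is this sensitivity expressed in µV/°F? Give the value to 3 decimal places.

The quantity depends on a temperature interval, so only the ratio of degree sizes applies; the offset between the scales is irrelevant.
A change of 1°F is a change of 5/9°C, so per °F the value is 54.26 × 5/9 = 30.144.

30.144 µV/°F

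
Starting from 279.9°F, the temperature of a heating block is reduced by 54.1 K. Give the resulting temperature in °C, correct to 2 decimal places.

83.62°C

Initial temperature in Celsius: (279.9 - 32) × 5/9 = 137.7222°C.
The 54.1 K change is an interval; Kelvin and Celsius degrees are the same size, so ΔC = -54.1°C.
Final Celsius temperature: 137.7222 - 54.1000 = 83.6222°C.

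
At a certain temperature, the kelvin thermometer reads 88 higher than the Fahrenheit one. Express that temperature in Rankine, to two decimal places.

Let x be the Fahrenheit reading; then the kelvin reading is 5/9·x + 255.372.
(5/9·x + 255.372) - x = 88  ⇒  (-4/9)·x = -167.372  ⇒  x = 376.5875°F.
In Celsius: (376.5875 - 32) × 5/9 = 191.4375°C.
In Rankine: 191.4375 × 1.8 + 491.67 = 836.26°R.

836.26°R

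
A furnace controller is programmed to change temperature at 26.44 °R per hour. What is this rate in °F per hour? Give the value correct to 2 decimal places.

26.44 °F/hour

Since only a temperature interval is involved, the additive offset between the scales drops out.
A change of 1°R is a change of 1°F, so 26.44 × 1 = 26.44.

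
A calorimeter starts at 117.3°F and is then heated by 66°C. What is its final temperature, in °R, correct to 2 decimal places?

Initial temperature in Celsius: (117.3 - 32) × 5/9 = 47.3889°C.
Final Celsius temperature: 47.3889 + 66.0000 = 113.3889°C.
In Rankine: 113.3889 × 1.8 + 491.67 = 695.77°R.

695.77°R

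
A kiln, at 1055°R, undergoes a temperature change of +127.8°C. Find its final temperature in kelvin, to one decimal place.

Initial temperature in Celsius: (1055 - 491.67) × 5/9 = 312.9611°C.
Final Celsius temperature: 312.9611 + 127.8000 = 440.7611°C.
In kelvin: 440.7611 + 273.15 = 713.9 K.

713.9 K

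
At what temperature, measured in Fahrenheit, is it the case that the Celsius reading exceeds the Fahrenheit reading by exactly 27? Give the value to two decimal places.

-100.75°F

Let F be the Fahrenheit reading. The Celsius reading is C = 5/9·F - 17.7778.
Require C - F = 27: (-4/9)·F - 17.7778 = 27.
F = (27 + 17.7778) / (-4/9) = -100.75.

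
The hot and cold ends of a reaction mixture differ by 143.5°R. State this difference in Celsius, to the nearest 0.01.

An interval of 1°R corresponds to 5/9°C.
143.5 × 5/9 = 79.72.

79.72°C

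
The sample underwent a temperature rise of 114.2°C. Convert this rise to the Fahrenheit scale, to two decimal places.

An interval of 1°C corresponds to 1.8°F.
114.2 × 1.8 = 205.56.

205.56°F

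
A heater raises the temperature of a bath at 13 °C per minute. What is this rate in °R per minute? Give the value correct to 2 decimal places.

The quantity depends on a temperature interval, so only the ratio of degree sizes applies; the offset between the scales is irrelevant.
A change of 1°C is a change of 1.8°R, so 13 × 1.8 = 23.40.

23.40 °R/minute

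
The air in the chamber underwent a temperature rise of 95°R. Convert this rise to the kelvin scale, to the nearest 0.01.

52.78 K

For a temperature interval the offset drops out; only the factor 5/9 applies.
95 × 5/9 = 52.78.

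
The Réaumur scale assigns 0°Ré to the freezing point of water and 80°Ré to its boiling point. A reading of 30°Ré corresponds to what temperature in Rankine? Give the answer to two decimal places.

Linear interpolation between the fixed points: C = (30 - 0) × 100 / (80 - 0) = 37.5000°C.
Then 37.5000 × 1.8 + 491.67 = 559.17°R.

559.17°R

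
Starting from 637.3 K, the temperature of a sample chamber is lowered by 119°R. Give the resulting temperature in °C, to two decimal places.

Initial temperature in Celsius: 637.3 - 273.15 = 364.1500°C.
The 119°R change is an interval, so only the factor 5/9 applies: -119 × 5/9 = -66.1111°C.
Final Celsius temperature: 364.1500 - 66.1111 = 298.0389°C.

298.04°C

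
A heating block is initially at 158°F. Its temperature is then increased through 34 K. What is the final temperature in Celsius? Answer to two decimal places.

Initial temperature in Celsius: (158 - 32) × 5/9 = 70.0000°C.
The 34 K change is an interval; Kelvin and Celsius degrees are the same size, so ΔC = +34°C.
Final Celsius temperature: 70.0000 + 34.0000 = 104.0000°C.

104.00°C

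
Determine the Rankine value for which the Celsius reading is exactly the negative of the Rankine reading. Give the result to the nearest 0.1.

Let R be the Rankine reading. The Celsius reading is C = 5/9·R - 273.15.
Require C = -1·R: 5/9·R - 273.15 = -1·R.
(14/9)·R = 273.15  ⇒  R = 175.6.

175.6°R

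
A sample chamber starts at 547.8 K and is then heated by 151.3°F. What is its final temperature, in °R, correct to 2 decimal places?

Initial temperature in Celsius: 547.8 - 273.15 = 274.6500°C.
The 151.3°F change is an interval, so only the factor 5/9 applies: +151.3 × 5/9 = +84.0556°C.
Final Celsius temperature: 274.6500 + 84.0556 = 358.7056°C.
In Rankine: 358.7056 × 1.8 + 491.67 = 1137.34°R.

1137.34°R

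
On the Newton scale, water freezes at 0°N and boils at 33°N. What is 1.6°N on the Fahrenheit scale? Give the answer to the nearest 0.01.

40.73°F

Linear interpolation between the fixed points: C = (1.6 - 0) × 100 / (33 - 0) = 4.8485°C.
Then 4.8485 × 1.8 + 32 = 40.73°F.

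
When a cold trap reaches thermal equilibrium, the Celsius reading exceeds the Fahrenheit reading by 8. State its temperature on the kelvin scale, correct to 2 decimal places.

223.15 K

Let x be the Fahrenheit reading; then the Celsius reading is 5/9·x - 17.7778.
(5/9·x - 17.7778) - x = 8  ⇒  (-4/9)·x = 25.7778  ⇒  x = -58.0000°F.
In Celsius: (-58 - 32) × 5/9 = -50.0000°C.
In kelvin: -50.0000 + 273.15 = 223.15 K.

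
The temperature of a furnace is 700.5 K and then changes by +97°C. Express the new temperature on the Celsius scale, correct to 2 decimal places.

Initial temperature in Celsius: 700.5 - 273.15 = 427.3500°C.
Final Celsius temperature: 427.3500 + 97.0000 = 524.3500°C.

524.35°C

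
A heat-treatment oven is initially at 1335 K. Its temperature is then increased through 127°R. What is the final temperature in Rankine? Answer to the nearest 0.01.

2530.00°R

Initial temperature in Celsius: 1335 - 273.15 = 1061.8500°C.
The 127°R change is an interval, so only the factor 5/9 applies: +127 × 5/9 = +70.5556°C.
Final Celsius temperature: 1061.8500 + 70.5556 = 1132.4056°C.
In Rankine: 1132.4056 × 1.8 + 491.67 = 2530.00°R.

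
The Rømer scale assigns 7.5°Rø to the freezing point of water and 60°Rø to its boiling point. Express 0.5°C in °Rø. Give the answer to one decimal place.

7.8°Rø

Linearly onto the Rømer scale: 7.5 + (0.5000 / 100) × (60 - 7.5) = 7.8°Rø.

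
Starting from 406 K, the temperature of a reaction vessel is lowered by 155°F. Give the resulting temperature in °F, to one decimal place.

116.1°F

Initial temperature in Celsius: 406 - 273.15 = 132.8500°C.
The 155°F change is an interval, so only the factor 5/9 applies: -155 × 5/9 = -86.1111°C.
Final Celsius temperature: 132.8500 - 86.1111 = 46.7389°C.
In Fahrenheit: 46.7389 × 1.8 + 32 = 116.1°F.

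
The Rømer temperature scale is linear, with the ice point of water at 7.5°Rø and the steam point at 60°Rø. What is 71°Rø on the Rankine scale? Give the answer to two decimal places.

Linear interpolation between the fixed points: C = (71 - 7.5) × 100 / (60 - 7.5) = 120.9524°C.
Then 120.9524 × 1.8 + 491.67 = 709.38°R.

709.38°R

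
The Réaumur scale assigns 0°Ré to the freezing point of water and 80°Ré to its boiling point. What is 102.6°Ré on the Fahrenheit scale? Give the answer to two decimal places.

262.85°F

Linear interpolation between the fixed points: C = (102.6 - 0) × 100 / (80 - 0) = 128.2500°C.
Then 128.2500 × 1.8 + 32 = 262.85°F.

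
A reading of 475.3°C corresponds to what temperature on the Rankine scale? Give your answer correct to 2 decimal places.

In Rankine: 475.3000 × 1.8 + 491.67 = 1347.21°R.

1347.21°R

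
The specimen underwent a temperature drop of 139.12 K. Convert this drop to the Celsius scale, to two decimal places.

139.12°C

Kelvin and Celsius degrees are the same size, so the interval is unchanged: 139.12.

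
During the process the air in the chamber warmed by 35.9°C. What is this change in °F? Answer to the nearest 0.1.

For a temperature interval the offset drops out; only the factor 1.8 applies.
35.9 × 1.8 = 64.6.

64.6°F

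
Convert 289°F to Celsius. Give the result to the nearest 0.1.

142.8°C

In Celsius: (289 - 32) × 5/9 = 142.7778°C.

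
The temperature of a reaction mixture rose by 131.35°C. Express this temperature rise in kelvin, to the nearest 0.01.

Celsius and kelvin degrees are the same size, so the interval is unchanged: 131.35.

131.35 K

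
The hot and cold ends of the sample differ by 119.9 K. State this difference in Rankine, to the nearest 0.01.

215.82°R

Only the scale ratio 1.8 matters for a change in temperature.
119.9 × 1.8 = 215.82.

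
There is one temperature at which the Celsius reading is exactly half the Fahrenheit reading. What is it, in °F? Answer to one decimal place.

320.0°F

Let F be the Fahrenheit reading. The Celsius reading is C = 5/9·F - 17.7778.
Require C = 0.5·F: 5/9·F - 17.7778 = 0.5·F.
(1/18)·F = 17.7778  ⇒  F = 320.0.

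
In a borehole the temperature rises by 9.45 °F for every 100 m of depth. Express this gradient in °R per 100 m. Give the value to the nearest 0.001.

9.450 °R/100 m

Since only a temperature interval is involved, the additive offset between the scales drops out.
A change of 1°F is a change of 1°R, so 9.45 × 1 = 9.450.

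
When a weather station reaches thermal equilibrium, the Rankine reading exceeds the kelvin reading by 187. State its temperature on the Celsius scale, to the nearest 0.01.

-39.40°C

Let x be the kelvin reading; then the Rankine reading is 1.8·x.
(1.8·x) - x = 187  ⇒  (0.8)·x = 187  ⇒  x = 233.7500 K.
In Celsius: 233.75 - 273.15 = -39.40°C.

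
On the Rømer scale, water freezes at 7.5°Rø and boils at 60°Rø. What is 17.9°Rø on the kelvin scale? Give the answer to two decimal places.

Linear interpolation between the fixed points: C = (17.9 - 7.5) × 100 / (60 - 7.5) = 19.8095°C.
Then 19.8095 + 273.15 = 292.96 K.

292.96 K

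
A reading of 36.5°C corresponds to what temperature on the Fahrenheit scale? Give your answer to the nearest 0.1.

In Fahrenheit: 36.5000 × 1.8 + 32 = 97.7°F.

97.7°F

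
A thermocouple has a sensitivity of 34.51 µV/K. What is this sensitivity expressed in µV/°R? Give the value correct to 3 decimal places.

19.172 µV/°R

Since only a temperature interval is involved, the additive offset between the scales drops out.
A change of 1°R is a change of 5/9 K, so per °R the value is 34.51 × 5/9 = 19.172.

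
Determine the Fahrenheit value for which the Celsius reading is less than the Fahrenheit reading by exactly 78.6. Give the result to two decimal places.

Let F be the Fahrenheit reading. The Celsius reading is C = 5/9·F - 17.7778.
Require C - F = -78.6: (-4/9)·F - 17.7778 = -78.6.
F = (-78.6 + 17.7778) / (-4/9) = 136.85.

136.85°F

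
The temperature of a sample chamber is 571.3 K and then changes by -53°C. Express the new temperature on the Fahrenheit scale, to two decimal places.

473.27°F

Initial temperature in Celsius: 571.3 - 273.15 = 298.1500°C.
Final Celsius temperature: 298.1500 - 53.0000 = 245.1500°C.
In Fahrenheit: 245.1500 × 1.8 + 32 = 473.27°F.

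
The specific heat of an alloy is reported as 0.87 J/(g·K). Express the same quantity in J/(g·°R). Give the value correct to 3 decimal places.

0.483 J/(g·°R)

Since only a temperature interval is involved, the additive offset between the scales drops out.
A change of 1°R is a change of 5/9 K, so per °R the value is 0.87 × 5/9 = 0.483.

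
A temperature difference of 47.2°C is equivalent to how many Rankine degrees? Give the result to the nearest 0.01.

Only the scale ratio 1.8 matters for a change in temperature.
47.2 × 1.8 = 84.96.

84.96°R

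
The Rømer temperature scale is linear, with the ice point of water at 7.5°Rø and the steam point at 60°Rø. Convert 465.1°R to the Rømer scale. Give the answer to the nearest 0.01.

First in Celsius: (465.1 - 491.67) × 5/9 = -14.7611°C.
Linearly onto the Rømer scale: 7.5 + (-14.7611 / 100) × (60 - 7.5) = -0.25°Rø.

-0.25°Rø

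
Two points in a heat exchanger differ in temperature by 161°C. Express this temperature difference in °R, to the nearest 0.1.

An interval of 1°C corresponds to 1.8°R.
161 × 1.8 = 289.8.

289.8°R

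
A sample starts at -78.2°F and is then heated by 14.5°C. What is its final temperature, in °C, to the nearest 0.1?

-46.7°C

Initial temperature in Celsius: (-78.2 - 32) × 5/9 = -61.2222°C.
Final Celsius temperature: -61.2222 + 14.5000 = -46.7222°C.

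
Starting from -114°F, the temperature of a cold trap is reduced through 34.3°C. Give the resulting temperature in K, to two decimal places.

157.74 K

Initial temperature in Celsius: (-114 - 32) × 5/9 = -81.1111°C.
Final Celsius temperature: -81.1111 - 34.3000 = -115.4111°C.
In kelvin: -115.4111 + 273.15 = 157.74 K.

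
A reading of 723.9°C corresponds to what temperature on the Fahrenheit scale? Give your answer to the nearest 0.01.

In Fahrenheit: 723.9000 × 1.8 + 32 = 1335.02°F.

1335.02°F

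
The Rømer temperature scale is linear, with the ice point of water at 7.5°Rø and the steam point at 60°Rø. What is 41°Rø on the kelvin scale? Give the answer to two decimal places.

Linear interpolation between the fixed points: C = (41 - 7.5) × 100 / (60 - 7.5) = 63.8095°C.
Then 63.8095 + 273.15 = 336.96 K.

336.96 K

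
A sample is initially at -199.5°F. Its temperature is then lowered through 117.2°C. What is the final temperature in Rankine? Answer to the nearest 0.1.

Initial temperature in Celsius: (-199.5 - 32) × 5/9 = -128.6111°C.
Final Celsius temperature: -128.6111 - 117.2000 = -245.8111°C.
In Rankine: -245.8111 × 1.8 + 491.67 = 49.2°R.

49.2°R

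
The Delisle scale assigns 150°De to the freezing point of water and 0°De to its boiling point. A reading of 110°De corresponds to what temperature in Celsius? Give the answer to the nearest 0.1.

Linear interpolation between the fixed points: C = (110 - 150) × 100 / (0 - 150) = 26.6667°C.

26.7°C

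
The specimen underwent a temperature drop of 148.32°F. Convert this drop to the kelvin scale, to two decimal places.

82.40 K

For a temperature interval the offset drops out; only the factor 5/9 applies.
148.32 × 5/9 = 82.40.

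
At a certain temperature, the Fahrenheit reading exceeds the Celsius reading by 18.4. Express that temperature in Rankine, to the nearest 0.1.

461.1°R

Let x be the Fahrenheit reading; then the Celsius reading is 5/9·x - 17.7778.
(5/9·x - 17.7778) - x = -18.4  ⇒  (-4/9)·x = -28/45  ⇒  x = 1.4000°F.
In Celsius: (1.4 - 32) × 5/9 = -17.0000°C.
In Rankine: -17.0000 × 1.8 + 491.67 = 461.1°R.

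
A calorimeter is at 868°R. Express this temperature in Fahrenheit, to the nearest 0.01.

In Celsius: (868 - 491.67) × 5/9 = 209.0722°C.
In Fahrenheit: 209.0722 × 1.8 + 32 = 408.33°F.

408.33°F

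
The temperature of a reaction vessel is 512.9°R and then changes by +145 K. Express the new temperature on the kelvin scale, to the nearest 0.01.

Initial temperature in Celsius: (512.9 - 491.67) × 5/9 = 11.7944°C.
The 145 K change is an interval; Kelvin and Celsius degrees are the same size, so ΔC = +145°C.
Final Celsius temperature: 11.7944 + 145.0000 = 156.7944°C.
In kelvin: 156.7944 + 273.15 = 429.94 K.

429.94 K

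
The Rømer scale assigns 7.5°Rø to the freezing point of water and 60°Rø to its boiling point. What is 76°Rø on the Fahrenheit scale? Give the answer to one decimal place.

Linear interpolation between the fixed points: C = (76 - 7.5) × 100 / (60 - 7.5) = 130.4762°C.
Then 130.4762 × 1.8 + 32 = 266.9°F.

266.9°F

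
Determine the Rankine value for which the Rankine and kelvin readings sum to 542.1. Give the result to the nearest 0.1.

Let R be the Rankine reading. The kelvin reading is K = 5/9·R.
Require R + K = 542.1: (14/9)·R = 542.1.
R = (542.1) / (14/9) = 348.5.

348.5°R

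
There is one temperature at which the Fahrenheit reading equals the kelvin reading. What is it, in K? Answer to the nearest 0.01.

574.59 K

Let K be the kelvin reading. The Fahrenheit reading is F = 1.8·K - 459.67.
Set F = K: 1.8·K - 459.67 = K.
(0.8)·K = 459.67  ⇒  K = 574.59.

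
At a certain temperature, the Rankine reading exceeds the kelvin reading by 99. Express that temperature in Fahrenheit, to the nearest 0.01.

-236.92°F

Let x be the kelvin reading; then the Rankine reading is 1.8·x.
(1.8·x) - x = 99  ⇒  (0.8)·x = 99  ⇒  x = 123.7500 K.
In Celsius: 123.75 - 273.15 = -149.4000°C.
In Fahrenheit: -149.4000 × 1.8 + 32 = -236.92°F.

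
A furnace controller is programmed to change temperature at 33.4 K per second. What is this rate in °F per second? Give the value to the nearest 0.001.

60.120 °F/second

Since only a temperature interval is involved, the additive offset between the scales drops out.
A change of 1 K is a change of 1.8°F, so 33.4 × 1.8 = 60.120.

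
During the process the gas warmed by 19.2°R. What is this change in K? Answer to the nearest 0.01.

10.67 K

An interval of 1°R corresponds to 5/9 K.
19.2 × 5/9 = 10.67.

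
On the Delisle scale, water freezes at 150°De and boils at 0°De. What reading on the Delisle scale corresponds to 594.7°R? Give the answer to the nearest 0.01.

First in Celsius: (594.7 - 491.67) × 5/9 = 57.2389°C.
Linearly onto the Delisle scale: 150 + (57.2389 / 100) × (0 - 150) = 64.14°De.

64.14°De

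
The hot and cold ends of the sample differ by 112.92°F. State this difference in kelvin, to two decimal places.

An interval of 1°F corresponds to 5/9 K.
112.92 × 5/9 = 62.73.

62.73 K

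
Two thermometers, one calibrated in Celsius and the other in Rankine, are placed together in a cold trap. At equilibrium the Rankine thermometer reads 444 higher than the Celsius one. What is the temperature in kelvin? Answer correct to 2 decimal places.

Let x be the Celsius reading; then the Rankine reading is 1.8·x + 491.67.
(1.8·x + 491.67) - x = 444  ⇒  (0.8)·x = -47.67  ⇒  x = -59.5875°C.
In kelvin: -59.5875 + 273.15 = 213.56 K.

213.56 K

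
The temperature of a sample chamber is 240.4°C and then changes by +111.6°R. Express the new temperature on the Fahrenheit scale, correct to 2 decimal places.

576.32°F

The 111.6°R change is an interval, so only the factor 5/9 applies: +111.6 × 5/9 = +62.0000°C.
Final Celsius temperature: 240.4000 + 62.0000 = 302.4000°C.
In Fahrenheit: 302.4000 × 1.8 + 32 = 576.32°F.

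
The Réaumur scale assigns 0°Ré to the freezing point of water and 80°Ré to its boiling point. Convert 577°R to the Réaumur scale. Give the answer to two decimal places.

First in Celsius: (577 - 491.67) × 5/9 = 47.4056°C.
Linearly onto the Réaumur scale: 0 + (47.4056 / 100) × (80 - 0) = 37.92°Ré.

37.92°Ré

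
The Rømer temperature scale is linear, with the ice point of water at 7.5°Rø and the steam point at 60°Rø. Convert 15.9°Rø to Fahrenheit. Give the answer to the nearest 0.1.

60.8°F

Linear interpolation between the fixed points: C = (15.9 - 7.5) × 100 / (60 - 7.5) = 16.0000°C.
Then 16.0000 × 1.8 + 32 = 60.8°F.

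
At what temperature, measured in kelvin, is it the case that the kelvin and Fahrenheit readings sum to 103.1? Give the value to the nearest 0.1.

Let K be the kelvin reading. The Fahrenheit reading is F = 1.8·K - 459.67.
Require K + F = 103.1: (2.8)·K - 459.67 = 103.1.
K = (103.1 + 459.67) / (2.8) = 201.0.

201.0 K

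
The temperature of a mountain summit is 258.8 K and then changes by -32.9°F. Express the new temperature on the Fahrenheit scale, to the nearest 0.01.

Initial temperature in Celsius: 258.8 - 273.15 = -14.3500°C.
The 32.9°F change is an interval, so only the factor 5/9 applies: -32.9 × 5/9 = -18.2778°C.
Final Celsius temperature: -14.3500 - 18.2778 = -32.6278°C.
In Fahrenheit: -32.6278 × 1.8 + 32 = -26.73°F.

-26.73°F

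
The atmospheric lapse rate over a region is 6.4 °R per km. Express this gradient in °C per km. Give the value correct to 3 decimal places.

Since only a temperature interval is involved, the additive offset between the scales drops out.
A change of 1°R is a change of 5/9°C, so 6.4 × 5/9 = 3.556.

3.556 °C/km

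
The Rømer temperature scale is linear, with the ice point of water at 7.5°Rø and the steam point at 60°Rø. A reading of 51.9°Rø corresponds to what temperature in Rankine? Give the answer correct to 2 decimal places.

Linear interpolation between the fixed points: C = (51.9 - 7.5) × 100 / (60 - 7.5) = 84.5714°C.
Then 84.5714 × 1.8 + 491.67 = 643.90°R.

643.90°R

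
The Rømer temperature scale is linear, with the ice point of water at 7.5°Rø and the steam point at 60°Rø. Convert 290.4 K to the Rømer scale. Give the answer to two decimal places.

16.56°Rø

First in Celsius: 290.4 - 273.15 = 17.2500°C.
Linearly onto the Rømer scale: 7.5 + (17.2500 / 100) × (60 - 7.5) = 16.56°Rø.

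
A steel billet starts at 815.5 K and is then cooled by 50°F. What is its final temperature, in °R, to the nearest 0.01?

Initial temperature in Celsius: 815.5 - 273.15 = 542.3500°C.
The 50°F change is an interval, so only the factor 5/9 applies: -50 × 5/9 = -27.7778°C.
Final Celsius temperature: 542.3500 - 27.7778 = 514.5722°C.
In Rankine: 514.5722 × 1.8 + 491.67 = 1417.90°R.

1417.90°R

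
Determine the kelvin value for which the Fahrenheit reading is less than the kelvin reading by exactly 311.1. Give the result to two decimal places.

Let K be the kelvin reading. The Fahrenheit reading is F = 1.8·K - 459.67.
Require F - K = -311.1: (0.8)·K - 459.67 = -311.1.
K = (-311.1 + 459.67) / (0.8) = 185.71.

185.71 K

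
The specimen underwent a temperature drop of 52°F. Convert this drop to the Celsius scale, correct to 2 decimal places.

For a temperature interval the offset drops out; only the factor 5/9 applies.
52 × 5/9 = 28.89.

28.89°C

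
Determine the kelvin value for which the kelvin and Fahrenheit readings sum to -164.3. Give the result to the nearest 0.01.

Let K be the kelvin reading. The Fahrenheit reading is F = 1.8·K - 459.67.
Require K + F = -164.3: (2.8)·K - 459.67 = -164.3.
K = (-164.3 + 459.67) / (2.8) = 105.49.

105.49 K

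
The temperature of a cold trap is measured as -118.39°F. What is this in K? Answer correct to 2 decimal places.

189.60 K

In Celsius: (-118.39 - 32) × 5/9 = -83.5500°C.
In kelvin: -83.5500 + 273.15 = 189.60 K.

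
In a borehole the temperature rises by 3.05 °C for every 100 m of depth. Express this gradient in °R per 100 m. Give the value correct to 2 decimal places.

5.49 °R/100 m

The quantity depends on a temperature interval, so only the ratio of degree sizes applies; the offset between the scales is irrelevant.
A change of 1°C is a change of 1.8°R, so 3.05 × 1.8 = 5.49.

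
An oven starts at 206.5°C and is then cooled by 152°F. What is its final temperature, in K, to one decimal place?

395.2 K

The 152°F change is an interval, so only the factor 5/9 applies: -152 × 5/9 = -84.4444°C.
Final Celsius temperature: 206.5000 - 84.4444 = 122.0556°C.
In kelvin: 122.0556 + 273.15 = 395.2 K.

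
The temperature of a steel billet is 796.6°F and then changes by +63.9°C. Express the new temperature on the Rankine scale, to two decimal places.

1371.29°R

Initial temperature in Celsius: (796.6 - 32) × 5/9 = 424.7778°C.
Final Celsius temperature: 424.7778 + 63.9000 = 488.6778°C.
In Rankine: 488.6778 × 1.8 + 491.67 = 1371.29°R.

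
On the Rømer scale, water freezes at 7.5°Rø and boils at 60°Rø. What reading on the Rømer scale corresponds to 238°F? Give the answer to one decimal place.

67.6°Rø

First in Celsius: (238 - 32) × 5/9 = 114.4444°C.
Linearly onto the Rømer scale: 7.5 + (114.4444 / 100) × (60 - 7.5) = 67.6°Rø.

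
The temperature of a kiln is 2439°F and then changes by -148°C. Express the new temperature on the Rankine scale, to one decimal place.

2632.3°R

Initial temperature in Celsius: (2439 - 32) × 5/9 = 1337.2222°C.
Final Celsius temperature: 1337.2222 - 148.0000 = 1189.2222°C.
In Rankine: 1189.2222 × 1.8 + 491.67 = 2632.3°R.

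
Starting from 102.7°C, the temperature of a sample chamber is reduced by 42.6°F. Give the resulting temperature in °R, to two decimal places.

The 42.6°F change is an interval, so only the factor 5/9 applies: -42.6 × 5/9 = -23.6667°C.
Final Celsius temperature: 102.7000 - 23.6667 = 79.0333°C.
In Rankine: 79.0333 × 1.8 + 491.67 = 633.93°R.

633.93°R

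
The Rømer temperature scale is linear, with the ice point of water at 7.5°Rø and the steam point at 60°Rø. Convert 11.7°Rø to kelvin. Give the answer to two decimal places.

Linear interpolation between the fixed points: C = (11.7 - 7.5) × 100 / (60 - 7.5) = 8.0000°C.
Then 8.0000 + 273.15 = 281.15 K.

281.15 K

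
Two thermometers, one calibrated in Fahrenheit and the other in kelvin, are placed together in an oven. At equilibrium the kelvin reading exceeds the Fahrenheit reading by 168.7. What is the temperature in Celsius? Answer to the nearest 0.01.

90.56°C

Let x be the Fahrenheit reading; then the kelvin reading is 5/9·x + 255.372.
(5/9·x + 255.372) - x = 168.7  ⇒  (-4/9)·x = -86.6722  ⇒  x = 195.0125°F.
In Celsius: (195.0125 - 32) × 5/9 = 90.56°C.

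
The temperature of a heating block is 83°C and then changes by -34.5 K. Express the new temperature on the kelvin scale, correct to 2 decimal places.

The 34.5 K change is an interval; Kelvin and Celsius degrees are the same size, so ΔC = -34.5°C.
Final Celsius temperature: 83.0000 - 34.5000 = 48.5000°C.
In kelvin: 48.5000 + 273.15 = 321.65 K.

321.65 K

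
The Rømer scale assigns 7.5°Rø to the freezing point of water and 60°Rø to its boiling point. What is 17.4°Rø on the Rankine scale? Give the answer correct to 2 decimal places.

525.61°R

Linear interpolation between the fixed points: C = (17.4 - 7.5) × 100 / (60 - 7.5) = 18.8571°C.
Then 18.8571 × 1.8 + 491.67 = 525.61°R.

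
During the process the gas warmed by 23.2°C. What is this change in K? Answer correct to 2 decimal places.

Celsius and kelvin degrees are the same size, so the interval is unchanged: 23.20.

23.20 K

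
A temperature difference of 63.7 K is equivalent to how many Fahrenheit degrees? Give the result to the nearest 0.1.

An interval of 1 K corresponds to 1.8°F.
63.7 × 1.8 = 114.7.

114.7°F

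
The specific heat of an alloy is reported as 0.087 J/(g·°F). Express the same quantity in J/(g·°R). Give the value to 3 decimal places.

The quantity depends on a temperature interval, so only the ratio of degree sizes applies; the offset between the scales is irrelevant.
A change of 1°R is a change of 1°F, so per °R the value is 0.087 × 1 = 0.087.

0.087 J/(g·°R)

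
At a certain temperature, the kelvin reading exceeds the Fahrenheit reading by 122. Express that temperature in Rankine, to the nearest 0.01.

Let x be the Fahrenheit reading; then the kelvin reading is 5/9·x + 255.372.
(5/9·x + 255.372) - x = 122  ⇒  (-4/9)·x = -133.372  ⇒  x = 300.0875°F.
In Celsius: (300.0875 - 32) × 5/9 = 148.9375°C.
In Rankine: 148.9375 × 1.8 + 491.67 = 759.76°R.

759.76°R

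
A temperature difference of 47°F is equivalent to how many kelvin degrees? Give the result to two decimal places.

Only the scale ratio 5/9 matters for a change in temperature.
47 × 5/9 = 26.11.

26.11 K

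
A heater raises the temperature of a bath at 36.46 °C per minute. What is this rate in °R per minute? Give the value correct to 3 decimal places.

65.628 °R/minute

The quantity depends on a temperature interval, so only the ratio of degree sizes applies; the offset between the scales is irrelevant.
A change of 1°C is a change of 1.8°R, so 36.46 × 1.8 = 65.628.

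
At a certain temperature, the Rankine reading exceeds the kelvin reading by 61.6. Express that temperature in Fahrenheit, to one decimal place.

-321.1°F

Let x be the Rankine reading; then the kelvin reading is 5/9·x.
(5/9·x) - x = -61.6  ⇒  (-4/9)·x = -61.6  ⇒  x = 138.6000°R.
In Celsius: (138.6 - 491.67) × 5/9 = -196.1500°C.
In Fahrenheit: -196.1500 × 1.8 + 32 = -321.1°F.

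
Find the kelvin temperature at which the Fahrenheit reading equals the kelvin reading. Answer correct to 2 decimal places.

574.59 K

Let K be the kelvin reading. The Fahrenheit reading is F = 1.8·K - 459.67.
Set F = K: 1.8·K - 459.67 = K.
(0.8)·K = 459.67  ⇒  K = 574.59.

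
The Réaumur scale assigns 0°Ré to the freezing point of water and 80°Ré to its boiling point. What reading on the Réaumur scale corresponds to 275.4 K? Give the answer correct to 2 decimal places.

First in Celsius: 275.4 - 273.15 = 2.2500°C.
Linearly onto the Réaumur scale: 0 + (2.2500 / 100) × (80 - 0) = 1.80°Ré.

1.80°Ré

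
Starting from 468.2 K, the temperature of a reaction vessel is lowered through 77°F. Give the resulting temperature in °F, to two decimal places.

Initial temperature in Celsius: 468.2 - 273.15 = 195.0500°C.
The 77°F change is an interval, so only the factor 5/9 applies: -77 × 5/9 = -42.7778°C.
Final Celsius temperature: 195.0500 - 42.7778 = 152.2722°C.
In Fahrenheit: 152.2722 × 1.8 + 32 = 306.09°F.

306.09°F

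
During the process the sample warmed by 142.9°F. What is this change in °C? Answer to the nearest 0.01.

79.39°C

Only the scale ratio 5/9 matters for a change in temperature.
142.9 × 5/9 = 79.39.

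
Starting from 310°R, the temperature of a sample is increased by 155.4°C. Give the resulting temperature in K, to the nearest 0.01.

327.62 K

Initial temperature in Celsius: (310 - 491.67) × 5/9 = -100.9278°C.
Final Celsius temperature: -100.9278 + 155.4000 = 54.4722°C.
In kelvin: 54.4722 + 273.15 = 327.62 K.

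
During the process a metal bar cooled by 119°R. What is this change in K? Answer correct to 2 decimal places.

66.11 K

For a temperature interval the offset drops out; only the factor 5/9 applies.
119 × 5/9 = 66.11.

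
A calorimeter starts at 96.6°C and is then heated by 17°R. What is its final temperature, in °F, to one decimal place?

222.9°F

The 17°R change is an interval, so only the factor 5/9 applies: +17 × 5/9 = +9.4444°C.
Final Celsius temperature: 96.6000 + 9.4444 = 106.0444°C.
In Fahrenheit: 106.0444 × 1.8 + 32 = 222.9°F.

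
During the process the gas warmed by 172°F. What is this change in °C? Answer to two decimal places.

95.56°C

For a temperature interval the offset drops out; only the factor 5/9 applies.
172 × 5/9 = 95.56.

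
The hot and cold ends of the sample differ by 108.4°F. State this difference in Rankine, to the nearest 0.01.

Fahrenheit and Rankine degrees are the same size, so the interval is unchanged: 108.40.

108.40°R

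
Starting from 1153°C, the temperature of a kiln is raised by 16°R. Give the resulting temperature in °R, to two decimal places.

The 16°R change is an interval, so only the factor 5/9 applies: +16 × 5/9 = +8.8889°C.
Final Celsius temperature: 1153.0000 + 8.8889 = 1161.8889°C.
In Rankine: 1161.8889 × 1.8 + 491.67 = 2583.07°R.

2583.07°R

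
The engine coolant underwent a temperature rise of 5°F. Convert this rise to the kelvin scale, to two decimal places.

For a temperature interval the offset drops out; only the factor 5/9 applies.
5 × 5/9 = 2.78.

2.78 K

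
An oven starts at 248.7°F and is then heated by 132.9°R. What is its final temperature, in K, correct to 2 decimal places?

Initial temperature in Celsius: (248.7 - 32) × 5/9 = 120.3889°C.
The 132.9°R change is an interval, so only the factor 5/9 applies: +132.9 × 5/9 = +73.8333°C.
Final Celsius temperature: 120.3889 + 73.8333 = 194.2222°C.
In kelvin: 194.2222 + 273.15 = 467.37 K.

467.37 K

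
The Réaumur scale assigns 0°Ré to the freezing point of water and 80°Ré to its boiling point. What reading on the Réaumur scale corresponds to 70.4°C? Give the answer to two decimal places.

56.32°Ré

Linearly onto the Réaumur scale: 0 + (70.4000 / 100) × (80 - 0) = 56.32°Ré.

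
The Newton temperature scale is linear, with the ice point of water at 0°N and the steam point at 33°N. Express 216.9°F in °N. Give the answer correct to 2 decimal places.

33.90°N

First in Celsius: (216.9 - 32) × 5/9 = 102.7222°C.
Linearly onto the Newton scale: 0 + (102.7222 / 100) × (33 - 0) = 33.90°N.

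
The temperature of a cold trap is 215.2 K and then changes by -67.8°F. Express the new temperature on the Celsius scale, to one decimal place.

-95.6°C

Initial temperature in Celsius: 215.2 - 273.15 = -57.9500°C.
The 67.8°F change is an interval, so only the factor 5/9 applies: -67.8 × 5/9 = -37.6667°C.
Final Celsius temperature: -57.9500 - 37.6667 = -95.6167°C.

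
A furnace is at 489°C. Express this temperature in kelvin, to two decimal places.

762.15 K

In kelvin: 489.0000 + 273.15 = 762.15 K.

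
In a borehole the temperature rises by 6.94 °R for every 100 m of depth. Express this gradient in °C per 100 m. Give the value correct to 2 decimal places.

The quantity depends on a temperature interval, so only the ratio of degree sizes applies; the offset between the scales is irrelevant.
A change of 1°R is a change of 5/9°C, so 6.94 × 5/9 = 3.86.

3.86 °C/100 m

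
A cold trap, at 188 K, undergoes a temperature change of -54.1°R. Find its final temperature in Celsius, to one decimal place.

-115.2°C

Initial temperature in Celsius: 188 - 273.15 = -85.1500°C.
The 54.1°R change is an interval, so only the factor 5/9 applies: -54.1 × 5/9 = -30.0556°C.
Final Celsius temperature: -85.1500 - 30.0556 = -115.2056°C.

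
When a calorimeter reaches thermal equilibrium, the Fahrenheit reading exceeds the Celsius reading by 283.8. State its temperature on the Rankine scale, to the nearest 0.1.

1058.2°R

Let x be the Celsius reading; then the Fahrenheit reading is 1.8·x + 32.
(1.8·x + 32) - x = 283.8  ⇒  (0.8)·x = 251.8  ⇒  x = 314.7500°C.
In Rankine: 314.7500 × 1.8 + 491.67 = 1058.2°R.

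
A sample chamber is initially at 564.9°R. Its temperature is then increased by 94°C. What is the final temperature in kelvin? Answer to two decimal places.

Initial temperature in Celsius: (564.9 - 491.67) × 5/9 = 40.6833°C.
Final Celsius temperature: 40.6833 + 94.0000 = 134.6833°C.
In kelvin: 134.6833 + 273.15 = 407.83 K.

407.83 K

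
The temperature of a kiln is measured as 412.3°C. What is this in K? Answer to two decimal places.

685.45 K

In kelvin: 412.3000 + 273.15 = 685.45 K.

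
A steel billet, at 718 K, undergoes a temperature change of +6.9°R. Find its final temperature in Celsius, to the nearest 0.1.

Initial temperature in Celsius: 718 - 273.15 = 444.8500°C.
The 6.9°R change is an interval, so only the factor 5/9 applies: +6.9 × 5/9 = +3.8333°C.
Final Celsius temperature: 444.8500 + 3.8333 = 448.6833°C.

448.7°C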